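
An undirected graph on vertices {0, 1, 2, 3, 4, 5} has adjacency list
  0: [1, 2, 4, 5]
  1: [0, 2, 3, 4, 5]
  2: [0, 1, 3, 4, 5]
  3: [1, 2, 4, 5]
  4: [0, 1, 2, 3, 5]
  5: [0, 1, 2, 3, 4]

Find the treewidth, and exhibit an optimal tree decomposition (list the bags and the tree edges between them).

Treewidth 4.
One optimal decomposition is:
Bags: B1 = {1, 2, 3, 4, 5}  B2 = {0, 1, 2, 4, 5}
Tree: B1–B2

The largest bag has 5 vertices, giving width 4; this decomposition certifies tw(G) ≤ 4. For the lower bound, the 5 vertices {0, 1, 2, 4, 5} are pairwise adjacent, and any tree decomposition puts a clique entirely inside one bag — forcing width ≥ 4. Hence tw(G) = 4 exactly.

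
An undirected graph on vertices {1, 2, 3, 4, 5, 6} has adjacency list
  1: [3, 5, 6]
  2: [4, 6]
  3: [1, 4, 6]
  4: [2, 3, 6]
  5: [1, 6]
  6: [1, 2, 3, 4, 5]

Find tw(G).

2

A width-2 tree decomposition is:
Bags: B1 = {1, 3, 6}  B2 = {3, 4, 6}  B3 = {1, 5, 6}  B4 = {2, 4, 6}
Tree: B1–B2, B1–B3, B2–B4
Each bag holds 3 vertices, so the decomposition has width 2, which upper-bounds the treewidth. On the other hand G contains the 3-clique {1, 3, 6}. A clique must lie in a single bag of any decomposition, so no decomposition can have width below 2. Combining the bounds, tw(G) = 2.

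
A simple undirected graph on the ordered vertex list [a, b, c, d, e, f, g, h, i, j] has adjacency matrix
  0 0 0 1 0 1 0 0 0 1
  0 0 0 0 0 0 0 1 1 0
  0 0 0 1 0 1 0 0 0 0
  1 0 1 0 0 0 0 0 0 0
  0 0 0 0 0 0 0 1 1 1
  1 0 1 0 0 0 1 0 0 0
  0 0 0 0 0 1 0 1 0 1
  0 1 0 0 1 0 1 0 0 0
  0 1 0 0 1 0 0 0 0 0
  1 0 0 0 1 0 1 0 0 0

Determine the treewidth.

2

A width-2 tree decomposition is:
Bags: B1 = {b, h, i}  B2 = {e, h, i}  B3 = {e, g, h}  B4 = {e, g, j}  B5 = {f, g, j}  B6 = {a, f, j}  B7 = {a, c, f}  B8 = {a, c, d}
Tree: B1–B2, B2–B3, B3–B4, B4–B5, B5–B6, B6–B7, B7–B8
The largest bag has 3 vertices, giving width 2; this decomposition certifies tw(G) ≤ 2. For the lower bound, G contains the cycle b–i–e–h–b, so G is not a forest; only forests have treewidth ≤ 1, hence tw(G) ≥ 2. The upper and lower bounds meet at 2, so that is the treewidth.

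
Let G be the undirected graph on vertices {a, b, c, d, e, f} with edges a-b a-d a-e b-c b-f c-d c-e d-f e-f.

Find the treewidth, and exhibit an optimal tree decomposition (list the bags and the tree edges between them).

Each bag holds 4 vertices, so the decomposition has width 3, which upper-bounds the treewidth. For the lower bound: the 4 vertex sets {c,e}, {a,b}, {d}, {f} are disjoint, each induces a connected subgraph, and every pair is joined by at least one edge of G. Contracting each set to a single vertex therefore yields K_{4} as a minor, and since treewidth is minor-monotone, tw(G) ≥ tw(K_{4}) = 3. The upper and lower bounds meet at 3, so that is the treewidth.

Treewidth 3.
One such decomposition:
Bags: B1 = {b, c, d, e}  B2 = {a, b, d, e}  B3 = {b, d, e, f}
Tree: B1–B2, B2–B3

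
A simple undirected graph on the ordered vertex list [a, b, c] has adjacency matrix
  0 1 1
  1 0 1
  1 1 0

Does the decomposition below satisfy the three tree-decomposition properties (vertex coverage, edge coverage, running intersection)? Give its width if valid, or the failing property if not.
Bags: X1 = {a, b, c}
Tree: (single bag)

Every vertex of G appears in some bag (union = {a, b, c}); every edge is covered by a bag; and for each vertex v the set of bags containing v is connected in the bag tree. The decomposition is therefore valid. The largest bag has 3 vertices, so the width is 2.

Yes; width 2.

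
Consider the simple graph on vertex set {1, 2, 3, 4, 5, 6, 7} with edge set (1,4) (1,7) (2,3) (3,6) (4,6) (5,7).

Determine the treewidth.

A width-1 tree decomposition is:
Bags: B1 = {5, 7}  B2 = {1, 7}  B3 = {1, 4}  B4 = {4, 6}  B5 = {3, 6}  B6 = {2, 3}
Tree: B1–B2, B2–B3, B3–B4, B4–B5, B5–B6
The largest bag has 2 vertices, giving width 1; this decomposition certifies tw(G) ≤ 1. G has an edge, so its treewidth is at least 1. Hence tw(G) = 1 exactly.

1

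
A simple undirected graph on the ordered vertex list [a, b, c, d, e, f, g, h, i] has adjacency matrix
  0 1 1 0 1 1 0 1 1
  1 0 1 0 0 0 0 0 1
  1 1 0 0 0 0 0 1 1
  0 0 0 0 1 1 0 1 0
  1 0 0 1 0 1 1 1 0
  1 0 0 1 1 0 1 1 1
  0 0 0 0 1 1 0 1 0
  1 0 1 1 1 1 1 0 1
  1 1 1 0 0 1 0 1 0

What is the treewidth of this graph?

A width-3 tree decomposition is:
Bags: B1 = {e, f, g, h}  B2 = {a, e, f, h}  B3 = {a, f, h, i}  B4 = {a, c, h, i}  B5 = {d, e, f, h}  B6 = {a, b, c, i}
Tree: B1–B2, B2–B3, B3–B4, B1–B5, B4–B6
Every bag has size at most 4, so the width is 4 − 1 = 3 and tw(G) ≤ 3. Conversely, {a, c, h, i} is a clique of size 4, and the vertices of any clique must share a bag in every tree decomposition; so some bag has ≥ 4 vertices and tw(G) ≥ 3. Hence tw(G) = 3 exactly.

3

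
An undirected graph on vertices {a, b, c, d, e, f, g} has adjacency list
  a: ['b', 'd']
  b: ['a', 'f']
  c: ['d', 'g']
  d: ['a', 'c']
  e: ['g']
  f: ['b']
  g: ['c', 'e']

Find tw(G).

A width-1 tree decomposition is:
Bags: B1 = {e, g}  B2 = {c, g}  B3 = {c, d}  B4 = {a, d}  B5 = {a, b}  B6 = {b, f}
Tree: B1–B2, B2–B3, B3–B4, B4–B5, B5–B6
Every bag has size at most 2, so the width is 2 − 1 = 1 and tw(G) ≤ 1. G has an edge, so its treewidth is at least 1. Combining the bounds, tw(G) = 1.

1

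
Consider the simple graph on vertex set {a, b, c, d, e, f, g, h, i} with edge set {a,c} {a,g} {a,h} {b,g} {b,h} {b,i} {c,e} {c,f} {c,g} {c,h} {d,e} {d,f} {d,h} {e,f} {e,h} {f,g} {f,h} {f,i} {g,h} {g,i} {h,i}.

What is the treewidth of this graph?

A width-3 tree decomposition is:
Bags: B1 = {c, f, g, h}  B2 = {f, g, h, i}  B3 = {c, e, f, h}  B4 = {a, c, g, h}  B5 = {b, g, h, i}  B6 = {d, e, f, h}
Tree: B1–B2, B1–B3, B1–B4, B2–B5, B3–B6
Every bag has size at most 4, so the width is 4 − 1 = 3 and tw(G) ≤ 3. For the lower bound, the 4 vertices {a, c, g, h} are pairwise adjacent, and any tree decomposition puts a clique entirely inside one bag — forcing width ≥ 3. Hence tw(G) = 3 exactly.

3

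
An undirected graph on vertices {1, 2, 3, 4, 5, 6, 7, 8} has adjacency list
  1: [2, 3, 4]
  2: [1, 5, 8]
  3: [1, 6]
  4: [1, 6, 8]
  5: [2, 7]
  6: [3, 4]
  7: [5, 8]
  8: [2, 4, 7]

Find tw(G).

2

A width-2 tree decomposition is:
Bags: B1 = {2, 5, 7}  B2 = {2, 7, 8}  B3 = {1, 2, 8}  B4 = {1, 4, 8}  B5 = {1, 3, 4}  B6 = {3, 4, 6}
Tree: B1–B2, B2–B3, B3–B4, B4–B5, B5–B6
Every bag has size at most 3, so the width is 3 − 1 = 2 and tw(G) ≤ 2. Since 5–7–8–2–5 is a cycle in G, G is not acyclic. Forests are exactly the graphs of treewidth ≤ 1, so tw(G) ≥ 2. The upper and lower bounds meet at 2, so that is the treewidth.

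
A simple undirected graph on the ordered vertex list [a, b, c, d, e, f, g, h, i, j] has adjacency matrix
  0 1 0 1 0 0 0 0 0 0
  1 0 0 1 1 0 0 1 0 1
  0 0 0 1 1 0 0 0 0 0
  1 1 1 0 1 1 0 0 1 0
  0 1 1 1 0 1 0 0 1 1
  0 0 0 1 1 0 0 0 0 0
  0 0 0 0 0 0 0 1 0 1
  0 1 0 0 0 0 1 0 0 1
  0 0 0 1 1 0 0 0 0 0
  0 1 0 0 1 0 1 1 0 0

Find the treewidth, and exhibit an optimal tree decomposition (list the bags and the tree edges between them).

The largest bag has 3 vertices, giving width 2; this decomposition certifies tw(G) ≤ 2. Conversely, {c, d, e} is a clique of size 3, and the vertices of any clique must share a bag in every tree decomposition; so some bag has ≥ 3 vertices and tw(G) ≥ 2. Hence tw(G) = 2 exactly.

Treewidth 2.
Bags: B1 = {a, b, d}  B2 = {b, d, e}  B3 = {d, e, f}  B4 = {c, d, e}  B5 = {b, e, j}  B6 = {d, e, i}  B7 = {b, h, j}  B8 = {g, h, j}
Tree: B1–B2, B2–B3, B2–B4, B2–B5, B4–B6, B5–B7, B7–B8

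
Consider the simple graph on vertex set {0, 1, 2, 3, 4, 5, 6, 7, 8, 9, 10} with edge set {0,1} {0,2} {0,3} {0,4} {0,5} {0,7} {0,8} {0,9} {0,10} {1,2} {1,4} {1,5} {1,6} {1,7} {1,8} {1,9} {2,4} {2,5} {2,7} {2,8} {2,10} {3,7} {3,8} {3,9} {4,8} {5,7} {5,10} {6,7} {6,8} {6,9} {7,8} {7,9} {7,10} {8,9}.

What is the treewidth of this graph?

4

A width-4 tree decomposition is:
Bags: B1 = {0, 1, 2, 4, 8}  B2 = {0, 1, 2, 7, 8}  B3 = {0, 1, 7, 8, 9}  B4 = {1, 6, 7, 8, 9}  B5 = {0, 1, 2, 5, 7}  B6 = {0, 2, 5, 7, 10}  B7 = {0, 3, 7, 8, 9}
Tree: B1–B2, B2–B3, B3–B4, B2–B5, B5–B6, B3–B7
Every bag has size at most 5, so the width is 5 − 1 = 4 and tw(G) ≤ 4. Conversely, {0, 1, 2, 4, 8} is a clique of size 5, and the vertices of any clique must share a bag in every tree decomposition; so some bag has ≥ 5 vertices and tw(G) ≥ 4. Hence tw(G) = 4 exactly.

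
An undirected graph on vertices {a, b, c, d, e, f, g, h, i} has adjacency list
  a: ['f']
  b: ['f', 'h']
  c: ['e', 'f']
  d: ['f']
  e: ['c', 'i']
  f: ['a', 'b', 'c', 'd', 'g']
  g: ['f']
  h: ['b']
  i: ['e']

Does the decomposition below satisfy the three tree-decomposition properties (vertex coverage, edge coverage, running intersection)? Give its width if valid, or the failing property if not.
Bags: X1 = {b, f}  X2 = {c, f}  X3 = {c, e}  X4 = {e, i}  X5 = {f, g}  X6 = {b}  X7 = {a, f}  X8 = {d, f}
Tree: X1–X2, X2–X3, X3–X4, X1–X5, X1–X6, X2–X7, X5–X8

No — vertex h appears in no bag.

A tree decomposition must satisfy three properties: every vertex lies in some bag; for every edge, both endpoints lie together in some bag; and for every vertex, the bags containing it form a connected subtree. Here vertex h appears in no bag, so the decomposition is invalid.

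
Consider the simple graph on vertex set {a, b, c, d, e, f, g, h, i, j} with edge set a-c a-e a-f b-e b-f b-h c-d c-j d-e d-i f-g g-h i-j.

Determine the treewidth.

2

A width-2 tree decomposition is:
Bags: B1 = {f, g, h}  B2 = {b, f, h}  B3 = {a, b, f}  B4 = {a, b, e}  B5 = {a, c, e}  B6 = {c, d, e}  B7 = {c, d, j}  B8 = {d, i, j}
Tree: B1–B2, B2–B3, B3–B4, B4–B5, B5–B6, B6–B7, B7–B8
Every bag has size at most 3, so the width is 3 − 1 = 2 and tw(G) ≤ 2. The edges g–h–b–f–g form a cycle, so G is not a tree and its treewidth is at least 2. Hence tw(G) = 2 exactly.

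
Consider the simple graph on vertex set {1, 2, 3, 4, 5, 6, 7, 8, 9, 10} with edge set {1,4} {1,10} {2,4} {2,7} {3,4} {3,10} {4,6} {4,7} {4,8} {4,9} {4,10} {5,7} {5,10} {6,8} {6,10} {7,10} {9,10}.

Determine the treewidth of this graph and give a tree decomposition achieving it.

Treewidth 2.
One such decomposition:
Bags: B1 = {4, 9, 10}  B2 = {4, 7, 10}  B3 = {3, 4, 10}  B4 = {4, 6, 10}  B5 = {5, 7, 10}  B6 = {2, 4, 7}  B7 = {1, 4, 10}  B8 = {4, 6, 8}
Tree: B1–B2, B1–B3, B2–B4, B2–B5, B2–B6, B1–B7, B4–B8

Every bag has size at most 3, so the width is 3 − 1 = 2 and tw(G) ≤ 2. On the other hand G contains the 3-clique {4, 6, 8}. A clique must lie in a single bag of any decomposition, so no decomposition can have width below 2. The upper and lower bounds meet at 2, so that is the treewidth.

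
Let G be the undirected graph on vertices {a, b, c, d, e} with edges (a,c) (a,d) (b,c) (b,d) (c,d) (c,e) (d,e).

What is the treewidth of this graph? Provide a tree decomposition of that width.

Treewidth 2.
One optimal decomposition is:
Bags: B1 = {c, d, e}  B2 = {b, c, d}  B3 = {a, c, d}
Tree: B1–B2, B1–B3

The largest bag has 3 vertices, giving width 2; this decomposition certifies tw(G) ≤ 2. On the other hand G contains the 3-clique {c, d, e}. A clique must lie in a single bag of any decomposition, so no decomposition can have width below 2. Combining the bounds, tw(G) = 2.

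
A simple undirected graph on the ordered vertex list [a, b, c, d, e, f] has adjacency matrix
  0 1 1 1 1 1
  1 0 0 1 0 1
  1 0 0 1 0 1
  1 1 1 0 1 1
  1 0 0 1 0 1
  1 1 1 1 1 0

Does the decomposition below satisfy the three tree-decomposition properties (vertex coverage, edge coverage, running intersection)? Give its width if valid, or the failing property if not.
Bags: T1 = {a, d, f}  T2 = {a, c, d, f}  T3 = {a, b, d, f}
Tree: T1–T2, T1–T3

A tree decomposition must satisfy three properties: every vertex lies in some bag; for every edge, both endpoints lie together in some bag; and for every vertex, the bags containing it form a connected subtree. Here vertex e appears in no bag, so the decomposition is invalid.

No — vertex e appears in no bag.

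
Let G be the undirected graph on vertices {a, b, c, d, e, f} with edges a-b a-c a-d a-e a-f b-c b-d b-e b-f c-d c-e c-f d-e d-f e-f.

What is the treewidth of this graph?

5

A width-5 tree decomposition is:
Bags: B1 = {a, b, c, d, e, f}
Tree: (single bag)
With just one bag of size 6, the width is 6 − 1 = 5, so tw(G) ≤ 5. Conversely, {a, b, c, d, e, f} is a clique of size 6, and the vertices of any clique must share a bag in every tree decomposition; so some bag has ≥ 6 vertices and tw(G) ≥ 5. The upper and lower bounds meet at 5, so that is the treewidth.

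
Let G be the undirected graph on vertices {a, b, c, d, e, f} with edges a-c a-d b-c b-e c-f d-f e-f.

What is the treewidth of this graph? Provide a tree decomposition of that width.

Treewidth 2.
Bags: B1 = {b, e, f}  B2 = {b, c, f}  B3 = {c, d, f}  B4 = {a, c, d}
Tree: B1–B2, B2–B3, B3–B4

The largest bag has 3 vertices, giving width 2; this decomposition certifies tw(G) ≤ 2. The edges e–b–c–f–e form a cycle, so G is not a tree and its treewidth is at least 2. The upper and lower bounds meet at 2, so that is the treewidth.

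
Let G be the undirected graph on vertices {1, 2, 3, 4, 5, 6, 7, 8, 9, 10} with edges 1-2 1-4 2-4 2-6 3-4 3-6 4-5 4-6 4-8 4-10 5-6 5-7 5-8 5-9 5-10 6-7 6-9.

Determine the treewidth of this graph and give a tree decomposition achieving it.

Each bag holds 3 vertices, so the decomposition has width 2, which upper-bounds the treewidth. Conversely, {5, 6, 9} is a clique of size 3, and the vertices of any clique must share a bag in every tree decomposition; so some bag has ≥ 3 vertices and tw(G) ≥ 2. Hence tw(G) = 2 exactly.

Treewidth 2.
One optimal decomposition is:
Bags: B1 = {5, 6, 9}  B2 = {4, 5, 6}  B3 = {5, 6, 7}  B4 = {4, 5, 8}  B5 = {4, 5, 10}  B6 = {3, 4, 6}  B7 = {2, 4, 6}  B8 = {1, 2, 4}
Tree: B1–B2, B1–B3, B2–B4, B4–B5, B2–B6, B6–B7, B7–B8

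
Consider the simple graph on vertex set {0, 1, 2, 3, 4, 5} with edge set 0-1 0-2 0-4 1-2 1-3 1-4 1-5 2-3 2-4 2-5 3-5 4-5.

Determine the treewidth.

3

A width-3 tree decomposition is:
Bags: B1 = {1, 2, 4, 5}  B2 = {0, 1, 2, 4}  B3 = {1, 2, 3, 5}
Tree: B1–B2, B1–B3
Each bag holds 4 vertices, so the decomposition has width 3, which upper-bounds the treewidth. On the other hand G contains the 4-clique {1, 2, 3, 5}. A clique must lie in a single bag of any decomposition, so no decomposition can have width below 3. Therefore the treewidth is 3.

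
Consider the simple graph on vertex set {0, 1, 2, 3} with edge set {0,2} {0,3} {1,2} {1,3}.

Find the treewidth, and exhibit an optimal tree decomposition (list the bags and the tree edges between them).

Every bag has size at most 3, so the width is 3 − 1 = 2 and tw(G) ≤ 2. For the lower bound, G contains the cycle 1–3–0–2–1, so G is not a forest; only forests have treewidth ≤ 1, hence tw(G) ≥ 2. Therefore the treewidth is 2.

Treewidth 2.
Bags: B1 = {0, 1, 3}  B2 = {0, 1, 2}
Tree: B1–B2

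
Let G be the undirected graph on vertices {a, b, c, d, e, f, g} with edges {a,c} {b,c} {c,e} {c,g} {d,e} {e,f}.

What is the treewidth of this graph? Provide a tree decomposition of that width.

Treewidth 1.
One optimal decomposition is:
Bags: B1 = {c, e}  B2 = {b, c}  B3 = {d, e}  B4 = {c, g}  B5 = {a, c}  B6 = {e, f}
Tree: B1–B2, B1–B3, B2–B4, B1–B5, B1–B6

The largest bag has 2 vertices, giving width 1; this decomposition certifies tw(G) ≤ 1. Since G has at least one edge (e.g. e–c), it is not an edgeless graph, so tw(G) ≥ 1. Therefore the treewidth is 1.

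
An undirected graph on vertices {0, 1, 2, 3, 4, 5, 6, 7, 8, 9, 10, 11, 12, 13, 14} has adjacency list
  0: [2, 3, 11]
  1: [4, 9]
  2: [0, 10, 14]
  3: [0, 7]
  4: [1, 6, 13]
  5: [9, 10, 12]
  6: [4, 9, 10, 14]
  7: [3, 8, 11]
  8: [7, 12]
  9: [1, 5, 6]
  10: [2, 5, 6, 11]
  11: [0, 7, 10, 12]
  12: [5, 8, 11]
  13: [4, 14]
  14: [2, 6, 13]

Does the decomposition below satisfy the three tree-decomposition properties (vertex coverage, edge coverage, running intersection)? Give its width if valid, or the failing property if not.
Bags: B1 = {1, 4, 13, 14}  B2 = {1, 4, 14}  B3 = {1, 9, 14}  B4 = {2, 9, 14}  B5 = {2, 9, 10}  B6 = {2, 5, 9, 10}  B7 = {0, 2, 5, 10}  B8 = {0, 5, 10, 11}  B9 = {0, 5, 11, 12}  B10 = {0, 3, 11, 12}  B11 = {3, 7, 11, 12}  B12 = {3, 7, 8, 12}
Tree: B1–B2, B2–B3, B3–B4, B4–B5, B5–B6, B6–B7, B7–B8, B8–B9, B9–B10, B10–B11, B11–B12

No — vertex 6 appears in no bag.

A tree decomposition must satisfy three properties: every vertex lies in some bag; for every edge, both endpoints lie together in some bag; and for every vertex, the bags containing it form a connected subtree. Here vertex 6 appears in no bag, so the decomposition is invalid.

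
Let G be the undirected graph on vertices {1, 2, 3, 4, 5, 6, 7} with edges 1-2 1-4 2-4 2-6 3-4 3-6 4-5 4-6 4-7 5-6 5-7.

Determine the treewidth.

2

A width-2 tree decomposition is:
Bags: B1 = {3, 4, 6}  B2 = {4, 5, 6}  B3 = {2, 4, 6}  B4 = {1, 2, 4}  B5 = {4, 5, 7}
Tree: B1–B2, B1–B3, B3–B4, B2–B5
Every bag has size at most 3, so the width is 3 − 1 = 2 and tw(G) ≤ 2. For the lower bound, the 3 vertices {1, 2, 4} are pairwise adjacent, and any tree decomposition puts a clique entirely inside one bag — forcing width ≥ 2. Therefore the treewidth is 2.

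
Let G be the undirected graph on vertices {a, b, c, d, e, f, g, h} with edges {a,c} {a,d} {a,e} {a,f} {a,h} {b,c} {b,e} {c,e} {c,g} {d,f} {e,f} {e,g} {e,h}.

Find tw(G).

2

A width-2 tree decomposition is:
Bags: B1 = {a, e, h}  B2 = {a, e, f}  B3 = {a, c, e}  B4 = {b, c, e}  B5 = {c, e, g}  B6 = {a, d, f}
Tree: B1–B2, B2–B3, B3–B4, B3–B5, B2–B6
Every bag has size at most 3, so the width is 3 − 1 = 2 and tw(G) ≤ 2. On the other hand G contains the 3-clique {a, d, f}. A clique must lie in a single bag of any decomposition, so no decomposition can have width below 2. The upper and lower bounds meet at 2, so that is the treewidth.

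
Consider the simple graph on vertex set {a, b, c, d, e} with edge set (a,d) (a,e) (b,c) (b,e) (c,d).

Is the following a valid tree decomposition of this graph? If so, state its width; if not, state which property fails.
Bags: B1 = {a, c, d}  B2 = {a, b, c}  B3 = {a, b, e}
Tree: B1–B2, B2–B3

Vertex coverage: the bags together contain {a, b, c, d, e}, the full vertex set. Edge coverage: each edge of G has both endpoints in at least one bag. Running intersection: for every vertex, the bags containing it form a connected subtree. All three properties hold, so this is a valid tree decomposition of width max|bag| − 1 = 2, and hence tw(G) ≤ 2.

Yes; width 2.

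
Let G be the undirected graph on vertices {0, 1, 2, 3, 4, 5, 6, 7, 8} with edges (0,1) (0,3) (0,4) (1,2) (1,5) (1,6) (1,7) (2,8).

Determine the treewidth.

A width-1 tree decomposition is:
Bags: B1 = {1, 2}  B2 = {1, 6}  B3 = {1, 5}  B4 = {0, 1}  B5 = {1, 7}  B6 = {0, 3}  B7 = {2, 8}  B8 = {0, 4}
Tree: B1–B2, B1–B3, B3–B4, B1–B5, B4–B6, B1–B7, B4–B8
The largest bag has 2 vertices, giving width 1; this decomposition certifies tw(G) ≤ 1. Since G has at least one edge (e.g. 1–2), it is not an edgeless graph, so tw(G) ≥ 1. Combining the bounds, tw(G) = 1.

1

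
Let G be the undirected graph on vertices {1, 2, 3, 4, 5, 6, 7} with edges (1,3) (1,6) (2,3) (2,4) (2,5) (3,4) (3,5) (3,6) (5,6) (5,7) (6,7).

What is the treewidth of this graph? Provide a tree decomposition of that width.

The largest bag has 3 vertices, giving width 2; this decomposition certifies tw(G) ≤ 2. Conversely, {1, 3, 6} is a clique of size 3, and the vertices of any clique must share a bag in every tree decomposition; so some bag has ≥ 3 vertices and tw(G) ≥ 2. Hence tw(G) = 2 exactly.

Treewidth 2.
One such decomposition:
Bags: B1 = {5, 6, 7}  B2 = {3, 5, 6}  B3 = {1, 3, 6}  B4 = {2, 3, 5}  B5 = {2, 3, 4}
Tree: B1–B2, B2–B3, B2–B4, B4–B5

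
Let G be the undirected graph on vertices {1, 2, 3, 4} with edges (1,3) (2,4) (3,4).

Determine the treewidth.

A width-1 tree decomposition is:
Bags: B1 = {1, 3}  B2 = {3, 4}  B3 = {2, 4}
Tree: B1–B2, B2–B3
Every bag has size at most 2, so the width is 2 − 1 = 1 and tw(G) ≤ 1. Any graph with an edge has treewidth ≥ 1, and G has the edge 1–3. Hence tw(G) = 1 exactly.

1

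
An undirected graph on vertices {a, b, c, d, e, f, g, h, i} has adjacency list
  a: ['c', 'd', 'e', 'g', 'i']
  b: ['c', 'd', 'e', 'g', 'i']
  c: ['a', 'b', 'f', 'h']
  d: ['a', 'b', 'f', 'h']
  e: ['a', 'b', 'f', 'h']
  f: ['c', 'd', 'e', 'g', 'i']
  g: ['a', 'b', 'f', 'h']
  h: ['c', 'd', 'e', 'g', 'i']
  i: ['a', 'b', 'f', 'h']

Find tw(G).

4

A width-4 tree decomposition is:
Bags: B1 = {a, b, f, h, i}  B2 = {a, b, d, f, h}  B3 = {a, b, f, g, h}  B4 = {a, b, e, f, h}  B5 = {a, b, c, f, h}
Tree: B1–B2, B2–B3, B3–B4, B4–B5
Every bag has size at most 5, so the width is 5 − 1 = 4 and tw(G) ≤ 4. For the lower bound: the 5 vertex sets {f,i}, {d,h}, {a,g}, {b}, {e} are disjoint, each induces a connected subgraph, and every pair is joined by at least one edge of G. Contracting each set to a single vertex therefore yields K_{5} as a minor, and since treewidth is minor-monotone, tw(G) ≥ tw(K_{5}) = 4. Therefore the treewidth is 4.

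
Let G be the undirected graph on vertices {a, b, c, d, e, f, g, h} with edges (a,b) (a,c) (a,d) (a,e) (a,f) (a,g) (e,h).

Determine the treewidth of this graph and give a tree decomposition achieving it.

Every bag has size at most 2, so the width is 2 − 1 = 1 and tw(G) ≤ 1. Since G has at least one edge (e.g. f–a), it is not an edgeless graph, so tw(G) ≥ 1. The upper and lower bounds meet at 1, so that is the treewidth.

Treewidth 1.
One such decomposition:
Bags: B1 = {a, f}  B2 = {a, d}  B3 = {a, b}  B4 = {a, e}  B5 = {a, g}  B6 = {a, c}  B7 = {e, h}
Tree: B1–B2, B2–B3, B1–B4, B3–B5, B4–B6, B4–B7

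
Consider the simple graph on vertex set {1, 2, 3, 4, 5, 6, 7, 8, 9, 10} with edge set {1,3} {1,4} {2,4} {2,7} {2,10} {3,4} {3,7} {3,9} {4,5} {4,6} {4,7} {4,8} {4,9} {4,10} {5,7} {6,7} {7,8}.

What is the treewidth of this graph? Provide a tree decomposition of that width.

Treewidth 2.
One such decomposition:
Bags: B1 = {2, 4, 7}  B2 = {4, 7, 8}  B3 = {3, 4, 7}  B4 = {4, 5, 7}  B5 = {2, 4, 10}  B6 = {1, 3, 4}  B7 = {4, 6, 7}  B8 = {3, 4, 9}
Tree: B1–B2, B2–B3, B3–B4, B1–B5, B3–B6, B3–B7, B3–B8

The largest bag has 3 vertices, giving width 2; this decomposition certifies tw(G) ≤ 2. Conversely, {1, 3, 4} is a clique of size 3, and the vertices of any clique must share a bag in every tree decomposition; so some bag has ≥ 3 vertices and tw(G) ≥ 2. Combining the bounds, tw(G) = 2.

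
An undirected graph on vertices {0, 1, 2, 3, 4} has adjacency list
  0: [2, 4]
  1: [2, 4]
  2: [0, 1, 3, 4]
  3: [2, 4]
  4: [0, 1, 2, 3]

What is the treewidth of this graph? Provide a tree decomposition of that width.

Treewidth 2.
One such decomposition:
Bags: B1 = {2, 3, 4}  B2 = {0, 2, 4}  B3 = {1, 2, 4}
Tree: B1–B2, B1–B3

The largest bag has 3 vertices, giving width 2; this decomposition certifies tw(G) ≤ 2. On the other hand G contains the 3-clique {0, 2, 4}. A clique must lie in a single bag of any decomposition, so no decomposition can have width below 2. Combining the bounds, tw(G) = 2.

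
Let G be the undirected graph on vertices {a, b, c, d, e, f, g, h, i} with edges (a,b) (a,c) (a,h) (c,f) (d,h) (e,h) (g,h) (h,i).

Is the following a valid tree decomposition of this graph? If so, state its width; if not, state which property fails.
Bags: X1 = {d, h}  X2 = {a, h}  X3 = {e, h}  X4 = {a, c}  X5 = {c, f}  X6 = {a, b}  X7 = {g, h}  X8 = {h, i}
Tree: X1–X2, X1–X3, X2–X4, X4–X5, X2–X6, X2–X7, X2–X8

Yes; width 1.

Checking the three conditions: (i) the bags cover all of {a, b, c, d, e, f, g, h, i}; (ii) for each edge, some bag contains both endpoints; (iii) the bags containing any fixed vertex form a subtree. All hold, so the decomposition is valid with width 2 − 1 = 1.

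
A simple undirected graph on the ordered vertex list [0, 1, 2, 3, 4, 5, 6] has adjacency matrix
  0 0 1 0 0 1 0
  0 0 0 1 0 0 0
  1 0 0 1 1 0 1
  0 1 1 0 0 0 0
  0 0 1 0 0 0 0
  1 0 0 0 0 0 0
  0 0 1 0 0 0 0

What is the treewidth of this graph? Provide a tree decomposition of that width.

Each bag holds 2 vertices, so the decomposition has width 1, which upper-bounds the treewidth. Any graph with an edge has treewidth ≥ 1, and G has the edge 2–6. Hence tw(G) = 1 exactly.

Treewidth 1.
One such decomposition:
Bags: B1 = {2, 6}  B2 = {0, 2}  B3 = {2, 3}  B4 = {1, 3}  B5 = {0, 5}  B6 = {2, 4}
Tree: B1–B2, B1–B3, B3–B4, B2–B5, B2–B6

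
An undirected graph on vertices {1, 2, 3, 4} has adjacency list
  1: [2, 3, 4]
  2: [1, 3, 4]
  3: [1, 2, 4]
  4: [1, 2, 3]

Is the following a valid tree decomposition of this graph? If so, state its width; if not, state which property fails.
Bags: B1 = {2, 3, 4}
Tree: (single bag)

No — vertex 1 appears in no bag.

A tree decomposition must satisfy three properties: every vertex lies in some bag; for every edge, both endpoints lie together in some bag; and for every vertex, the bags containing it form a connected subtree. Here vertex 1 appears in no bag, so the decomposition is invalid.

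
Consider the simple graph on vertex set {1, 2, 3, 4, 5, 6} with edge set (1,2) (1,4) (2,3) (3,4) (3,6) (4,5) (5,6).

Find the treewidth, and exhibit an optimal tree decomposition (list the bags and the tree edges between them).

Each bag holds 3 vertices, so the decomposition has width 2, which upper-bounds the treewidth. For the lower bound, G contains the cycle 2–1–4–3–2, so G is not a forest; only forests have treewidth ≤ 1, hence tw(G) ≥ 2. Therefore the treewidth is 2.

Treewidth 2.
Bags: B1 = {1, 2, 3}  B2 = {1, 3, 4}  B3 = {3, 4, 6}  B4 = {4, 5, 6}
Tree: B1–B2, B2–B3, B3–B4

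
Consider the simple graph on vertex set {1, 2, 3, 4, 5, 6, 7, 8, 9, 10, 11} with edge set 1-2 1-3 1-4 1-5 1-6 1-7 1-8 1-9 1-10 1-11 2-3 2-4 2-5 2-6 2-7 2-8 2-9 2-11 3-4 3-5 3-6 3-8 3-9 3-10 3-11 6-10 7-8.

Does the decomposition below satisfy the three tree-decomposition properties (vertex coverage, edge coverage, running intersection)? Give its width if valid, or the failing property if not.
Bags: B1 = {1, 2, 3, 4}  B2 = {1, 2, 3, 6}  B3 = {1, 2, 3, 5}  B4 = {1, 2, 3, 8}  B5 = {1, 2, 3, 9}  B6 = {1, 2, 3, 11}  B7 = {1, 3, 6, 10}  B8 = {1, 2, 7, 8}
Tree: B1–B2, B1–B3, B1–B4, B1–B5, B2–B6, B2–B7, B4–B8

Yes; width 3.

Checking the three conditions: (i) the bags cover all of {1, 2, 3, 4, 5, 6, 7, 8, 9, 10, 11}; (ii) for each edge, some bag contains both endpoints; (iii) the bags containing any fixed vertex form a subtree. All hold, so the decomposition is valid with width 4 − 1 = 3.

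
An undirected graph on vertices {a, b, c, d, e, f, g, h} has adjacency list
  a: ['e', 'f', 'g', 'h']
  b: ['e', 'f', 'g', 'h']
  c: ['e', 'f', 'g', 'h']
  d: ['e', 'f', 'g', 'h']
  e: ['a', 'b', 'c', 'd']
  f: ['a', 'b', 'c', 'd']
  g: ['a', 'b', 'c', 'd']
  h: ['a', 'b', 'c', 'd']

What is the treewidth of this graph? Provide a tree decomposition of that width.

Treewidth 4.
One such decomposition:
Bags: B1 = {a, b, c, d, h}  B2 = {a, b, c, d, e}  B3 = {a, b, c, d, f}  B4 = {a, b, c, d, g}
Tree: B1–B2, B2–B3, B3–B4

The largest bag has 5 vertices, giving width 4; this decomposition certifies tw(G) ≤ 4. For the lower bound: the 5 vertex sets {d,h}, {b,e}, {c,f}, {a}, {g} are disjoint, each induces a connected subgraph, and every pair is joined by at least one edge of G. Contracting each set to a single vertex therefore yields K_{5} as a minor, and since treewidth is minor-monotone, tw(G) ≥ tw(K_{5}) = 4. Combining the bounds, tw(G) = 4.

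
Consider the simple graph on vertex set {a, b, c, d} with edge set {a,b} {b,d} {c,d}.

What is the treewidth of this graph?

1

A width-1 tree decomposition is:
Bags: B1 = {a, b}  B2 = {b, d}  B3 = {c, d}
Tree: B1–B2, B2–B3
Each bag holds 2 vertices, so the decomposition has width 1, which upper-bounds the treewidth. Any graph with an edge has treewidth ≥ 1, and G has the edge a–b. Hence tw(G) = 1 exactly.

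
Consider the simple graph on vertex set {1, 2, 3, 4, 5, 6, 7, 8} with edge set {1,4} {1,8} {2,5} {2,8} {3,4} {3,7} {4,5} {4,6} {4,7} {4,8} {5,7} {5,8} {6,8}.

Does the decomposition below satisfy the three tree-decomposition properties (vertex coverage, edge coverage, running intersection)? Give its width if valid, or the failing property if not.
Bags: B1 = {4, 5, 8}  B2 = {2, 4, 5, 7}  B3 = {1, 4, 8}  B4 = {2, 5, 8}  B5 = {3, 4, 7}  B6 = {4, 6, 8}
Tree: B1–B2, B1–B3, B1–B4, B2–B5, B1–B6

No — bags containing vertex 2 are not connected in the tree.

A tree decomposition must satisfy three properties: every vertex lies in some bag; for every edge, both endpoints lie together in some bag; and for every vertex, the bags containing it form a connected subtree. Here bags containing vertex 2 are not connected in the tree, so the decomposition is invalid.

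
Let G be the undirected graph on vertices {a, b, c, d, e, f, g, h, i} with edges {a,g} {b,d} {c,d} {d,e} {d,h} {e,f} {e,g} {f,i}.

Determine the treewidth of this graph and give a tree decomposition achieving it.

Treewidth 1.
One such decomposition:
Bags: B1 = {d, e}  B2 = {e, f}  B3 = {b, d}  B4 = {e, g}  B5 = {d, h}  B6 = {c, d}  B7 = {a, g}  B8 = {f, i}
Tree: B1–B2, B1–B3, B2–B4, B1–B5, B1–B6, B4–B7, B2–B8

Every bag has size at most 2, so the width is 2 − 1 = 1 and tw(G) ≤ 1. Since G has at least one edge (e.g. d–e), it is not an edgeless graph, so tw(G) ≥ 1. Combining the bounds, tw(G) = 1.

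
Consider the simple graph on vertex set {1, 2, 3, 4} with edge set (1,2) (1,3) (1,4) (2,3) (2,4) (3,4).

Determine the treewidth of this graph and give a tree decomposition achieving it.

A single bag containing all 4 vertices is trivially a valid decomposition of width 3. On the other hand G contains the 4-clique {1, 2, 3, 4}. A clique must lie in a single bag of any decomposition, so no decomposition can have width below 3. The upper and lower bounds meet at 3, so that is the treewidth.

Treewidth 3.
One optimal decomposition is:
Bags: B1 = {1, 2, 3, 4}
Tree: (single bag)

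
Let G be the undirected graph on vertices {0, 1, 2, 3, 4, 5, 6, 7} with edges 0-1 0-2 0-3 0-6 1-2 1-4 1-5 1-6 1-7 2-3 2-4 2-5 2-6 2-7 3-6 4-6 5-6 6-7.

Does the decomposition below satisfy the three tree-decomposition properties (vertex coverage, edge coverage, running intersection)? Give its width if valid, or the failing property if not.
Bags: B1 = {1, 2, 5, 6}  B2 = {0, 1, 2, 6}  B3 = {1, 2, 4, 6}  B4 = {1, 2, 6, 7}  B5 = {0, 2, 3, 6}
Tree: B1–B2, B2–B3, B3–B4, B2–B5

Yes; width 3.

Checking the three conditions: (i) the bags cover all of {0, 1, 2, 3, 4, 5, 6, 7}; (ii) for each edge, some bag contains both endpoints; (iii) the bags containing any fixed vertex form a subtree. All hold, so the decomposition is valid with width 4 − 1 = 3.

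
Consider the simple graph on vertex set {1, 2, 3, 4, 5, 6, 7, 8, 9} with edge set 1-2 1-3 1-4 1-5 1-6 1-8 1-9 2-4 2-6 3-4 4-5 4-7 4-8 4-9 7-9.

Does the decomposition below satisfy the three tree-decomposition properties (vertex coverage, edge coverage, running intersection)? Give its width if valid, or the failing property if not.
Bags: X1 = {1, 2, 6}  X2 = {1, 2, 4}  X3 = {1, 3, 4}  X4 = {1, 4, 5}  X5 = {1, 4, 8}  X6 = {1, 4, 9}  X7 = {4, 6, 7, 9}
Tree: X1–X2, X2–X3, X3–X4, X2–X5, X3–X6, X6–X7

No — bags containing vertex 6 are not connected in the tree.

A tree decomposition must satisfy three properties: every vertex lies in some bag; for every edge, both endpoints lie together in some bag; and for every vertex, the bags containing it form a connected subtree. Here bags containing vertex 6 are not connected in the tree, so the decomposition is invalid.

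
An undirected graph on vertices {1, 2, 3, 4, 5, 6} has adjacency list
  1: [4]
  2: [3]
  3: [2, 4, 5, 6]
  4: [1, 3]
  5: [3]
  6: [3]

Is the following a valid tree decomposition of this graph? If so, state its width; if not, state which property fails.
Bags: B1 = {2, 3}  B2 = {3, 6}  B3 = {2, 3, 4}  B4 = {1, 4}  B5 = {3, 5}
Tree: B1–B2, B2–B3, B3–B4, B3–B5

No — bags containing vertex 2 are not connected in the tree.

A tree decomposition must satisfy three properties: every vertex lies in some bag; for every edge, both endpoints lie together in some bag; and for every vertex, the bags containing it form a connected subtree. Here bags containing vertex 2 are not connected in the tree, so the decomposition is invalid.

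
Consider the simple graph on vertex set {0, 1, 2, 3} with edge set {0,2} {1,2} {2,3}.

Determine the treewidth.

A width-1 tree decomposition is:
Bags: B1 = {2, 3}  B2 = {1, 2}  B3 = {0, 2}
Tree: B1–B2, B2–B3
The largest bag has 2 vertices, giving width 1; this decomposition certifies tw(G) ≤ 1. Since G has at least one edge (e.g. 3–2), it is not an edgeless graph, so tw(G) ≥ 1. Therefore the treewidth is 1.

1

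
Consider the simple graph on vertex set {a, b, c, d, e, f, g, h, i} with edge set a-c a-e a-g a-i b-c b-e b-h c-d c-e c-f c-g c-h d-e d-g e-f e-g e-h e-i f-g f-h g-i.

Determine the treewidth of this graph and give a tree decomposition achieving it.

Each bag holds 4 vertices, so the decomposition has width 3, which upper-bounds the treewidth. Conversely, {c, d, e, g} is a clique of size 4, and the vertices of any clique must share a bag in every tree decomposition; so some bag has ≥ 4 vertices and tw(G) ≥ 3. Therefore the treewidth is 3.

Treewidth 3.
One optimal decomposition is:
Bags: B1 = {a, c, e, g}  B2 = {c, e, f, g}  B3 = {c, d, e, g}  B4 = {c, e, f, h}  B5 = {b, c, e, h}  B6 = {a, e, g, i}
Tree: B1–B2, B1–B3, B2–B4, B4–B5, B1–B6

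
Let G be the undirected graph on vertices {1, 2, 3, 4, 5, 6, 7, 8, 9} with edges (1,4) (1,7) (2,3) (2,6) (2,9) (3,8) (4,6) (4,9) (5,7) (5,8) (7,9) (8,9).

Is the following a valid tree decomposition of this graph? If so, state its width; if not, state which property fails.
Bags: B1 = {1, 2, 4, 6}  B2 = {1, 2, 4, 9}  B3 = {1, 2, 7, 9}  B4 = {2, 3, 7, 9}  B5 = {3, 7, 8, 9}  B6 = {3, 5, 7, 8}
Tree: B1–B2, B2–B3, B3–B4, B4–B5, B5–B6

Yes; width 3.

Every vertex of G appears in some bag (union = {1, 2, 3, 4, 5, 6, 7, 8, 9}); every edge is covered by a bag; and for each vertex v the set of bags containing v is connected in the bag tree. The decomposition is therefore valid. The largest bag has 4 vertices, so the width is 3.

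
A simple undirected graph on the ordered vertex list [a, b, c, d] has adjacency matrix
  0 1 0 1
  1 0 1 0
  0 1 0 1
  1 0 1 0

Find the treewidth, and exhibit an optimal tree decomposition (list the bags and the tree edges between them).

Treewidth 2.
One optimal decomposition is:
Bags: B1 = {a, b, d}  B2 = {b, c, d}
Tree: B1–B2

Each bag holds 3 vertices, so the decomposition has width 2, which upper-bounds the treewidth. For the lower bound, G contains the cycle d–a–b–c–d, so G is not a forest; only forests have treewidth ≤ 1, hence tw(G) ≥ 2. Combining the bounds, tw(G) = 2.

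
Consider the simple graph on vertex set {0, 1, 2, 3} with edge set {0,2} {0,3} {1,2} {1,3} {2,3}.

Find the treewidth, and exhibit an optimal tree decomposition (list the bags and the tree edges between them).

Treewidth 2.
One such decomposition:
Bags: B1 = {1, 2, 3}  B2 = {0, 2, 3}
Tree: B1–B2

Each bag holds 3 vertices, so the decomposition has width 2, which upper-bounds the treewidth. For the lower bound, the 3 vertices {0, 2, 3} are pairwise adjacent, and any tree decomposition puts a clique entirely inside one bag — forcing width ≥ 2. Hence tw(G) = 2 exactly.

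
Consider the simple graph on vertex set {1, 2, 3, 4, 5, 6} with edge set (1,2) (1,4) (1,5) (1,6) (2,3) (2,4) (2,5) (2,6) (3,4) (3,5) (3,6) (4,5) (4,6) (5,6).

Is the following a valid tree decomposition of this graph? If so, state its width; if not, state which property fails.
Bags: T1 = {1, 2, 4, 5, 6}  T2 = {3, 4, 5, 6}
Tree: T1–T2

A tree decomposition must satisfy three properties: every vertex lies in some bag; for every edge, both endpoints lie together in some bag; and for every vertex, the bags containing it form a connected subtree. Here edge (2,3) lies in no bag, so the decomposition is invalid.

No — edge (2,3) lies in no bag.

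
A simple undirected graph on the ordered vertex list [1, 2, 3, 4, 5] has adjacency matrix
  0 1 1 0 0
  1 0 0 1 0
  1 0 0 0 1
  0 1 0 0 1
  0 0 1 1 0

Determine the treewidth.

2

A width-2 tree decomposition is:
Bags: B1 = {2, 4, 5}  B2 = {2, 3, 5}  B3 = {1, 2, 3}
Tree: B1–B2, B2–B3
Every bag has size at most 3, so the width is 3 − 1 = 2 and tw(G) ≤ 2. For the lower bound, G contains the cycle 2–4–5–3–1–2, so G is not a forest; only forests have treewidth ≤ 1, hence tw(G) ≥ 2. Hence tw(G) = 2 exactly.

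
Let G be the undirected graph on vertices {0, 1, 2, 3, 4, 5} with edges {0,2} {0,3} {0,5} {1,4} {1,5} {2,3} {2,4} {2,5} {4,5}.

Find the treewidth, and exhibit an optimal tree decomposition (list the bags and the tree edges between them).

Every bag has size at most 3, so the width is 3 − 1 = 2 and tw(G) ≤ 2. Conversely, {1, 4, 5} is a clique of size 3, and the vertices of any clique must share a bag in every tree decomposition; so some bag has ≥ 3 vertices and tw(G) ≥ 2. Hence tw(G) = 2 exactly.

Treewidth 2.
One optimal decomposition is:
Bags: B1 = {2, 4, 5}  B2 = {1, 4, 5}  B3 = {0, 2, 5}  B4 = {0, 2, 3}
Tree: B1–B2, B1–B3, B3–B4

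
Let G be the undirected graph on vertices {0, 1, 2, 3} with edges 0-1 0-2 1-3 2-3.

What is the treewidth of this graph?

2

A width-2 tree decomposition is:
Bags: B1 = {1, 2, 3}  B2 = {0, 1, 2}
Tree: B1–B2
Each bag holds 3 vertices, so the decomposition has width 2, which upper-bounds the treewidth. The edges 2–3–1–0–2 form a cycle, so G is not a tree and its treewidth is at least 2. The upper and lower bounds meet at 2, so that is the treewidth.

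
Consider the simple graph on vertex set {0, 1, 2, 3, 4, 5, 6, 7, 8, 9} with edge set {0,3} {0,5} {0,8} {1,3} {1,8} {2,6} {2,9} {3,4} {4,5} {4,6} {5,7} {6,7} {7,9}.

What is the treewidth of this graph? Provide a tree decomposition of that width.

Each bag holds 3 vertices, so the decomposition has width 2, which upper-bounds the treewidth. The edges 9–2–6–7–9 form a cycle, so G is not a tree and its treewidth is at least 2. Hence tw(G) = 2 exactly.

Treewidth 2.
One optimal decomposition is:
Bags: B1 = {2, 7, 9}  B2 = {2, 6, 7}  B3 = {5, 6, 7}  B4 = {4, 5, 6}  B5 = {0, 4, 5}  B6 = {0, 3, 4}  B7 = {0, 3, 8}  B8 = {1, 3, 8}
Tree: B1–B2, B2–B3, B3–B4, B4–B5, B5–B6, B6–B7, B7–B8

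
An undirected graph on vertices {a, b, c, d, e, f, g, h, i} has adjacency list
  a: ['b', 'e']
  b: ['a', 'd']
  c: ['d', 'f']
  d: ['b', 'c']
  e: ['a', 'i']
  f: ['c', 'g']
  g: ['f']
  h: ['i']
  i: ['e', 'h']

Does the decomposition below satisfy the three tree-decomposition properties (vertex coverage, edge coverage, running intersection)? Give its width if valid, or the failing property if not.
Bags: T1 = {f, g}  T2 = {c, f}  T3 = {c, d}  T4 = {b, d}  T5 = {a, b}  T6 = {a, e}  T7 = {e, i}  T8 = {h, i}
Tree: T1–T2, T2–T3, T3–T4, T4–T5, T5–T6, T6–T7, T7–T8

Every vertex of G appears in some bag (union = {a, b, c, d, e, f, g, h, i}); every edge is covered by a bag; and for each vertex v the set of bags containing v is connected in the bag tree. The decomposition is therefore valid. The largest bag has 2 vertices, so the width is 1.

Yes; width 1.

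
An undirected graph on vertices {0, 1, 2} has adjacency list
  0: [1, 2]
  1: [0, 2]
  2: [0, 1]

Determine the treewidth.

2

A width-2 tree decomposition is:
Bags: B1 = {0, 1, 2}
Tree: (single bag)
With just one bag of size 3, the width is 3 − 1 = 2, so tw(G) ≤ 2. On the other hand G contains the 3-clique {0, 1, 2}. A clique must lie in a single bag of any decomposition, so no decomposition can have width below 2. Therefore the treewidth is 2.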